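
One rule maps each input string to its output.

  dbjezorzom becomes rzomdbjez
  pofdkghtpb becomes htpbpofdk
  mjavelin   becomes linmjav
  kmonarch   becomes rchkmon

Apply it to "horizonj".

onjhori

Looking at the pairs, the operation is to swap the front and back halves of the string, then delete the first character.
On "horizonj": the first step gives "zonjhori", and the second then gives "onjhori".
(Check on "dbjezorzom": → "orzomdbjez" → "rzomdbjez" ✓)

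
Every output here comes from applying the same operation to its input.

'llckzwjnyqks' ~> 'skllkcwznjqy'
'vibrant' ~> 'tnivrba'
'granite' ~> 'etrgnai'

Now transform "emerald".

The transformation: move the last 2 characters to the front (rotate right by 2), then swap each adjacent pair of characters (1↔2, 3↔4, ...).
Applying both steps to "emerald": "ldemera", then "dlmerea".
(Check on "granite": → "tegrani" → "etrgnai" ✓)

dlmerea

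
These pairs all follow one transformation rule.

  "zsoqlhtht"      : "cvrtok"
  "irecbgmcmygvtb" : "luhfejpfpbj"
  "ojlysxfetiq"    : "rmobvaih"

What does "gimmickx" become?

Each output is the input with this applied: delete the last 3 characters, then shift every letter 3 places forward in the alphabet (wrapping around).
On "gimmickx": the first step gives "gimmi", and the second then gives "jlppl".

jlppl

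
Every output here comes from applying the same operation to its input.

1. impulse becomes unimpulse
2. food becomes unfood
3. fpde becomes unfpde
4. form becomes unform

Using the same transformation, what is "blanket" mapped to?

unblanket

Rule — prepend "un".
So "blanket" becomes "unblanket".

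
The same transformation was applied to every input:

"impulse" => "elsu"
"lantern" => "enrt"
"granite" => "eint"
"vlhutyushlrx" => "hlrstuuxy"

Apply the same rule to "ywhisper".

eiprs

The rule is to delete the first 3 characters, then sort the characters into alphabetical order.
Working it through for "ywhisper": intermediate "isper", final "eiprs".
(Check on "lantern": → "tern" → "enrt" ✓)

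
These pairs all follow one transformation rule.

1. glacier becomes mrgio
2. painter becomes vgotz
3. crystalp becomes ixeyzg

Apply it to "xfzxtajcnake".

What's happening: delete the last 2 characters, then shift every letter 6 places forward in the alphabet (wrapping around).
For "xfzxtajcnake", step one produces "xfzxtajcna"; step two turns that into "dlfdzgpitg".

dlfdzgpitg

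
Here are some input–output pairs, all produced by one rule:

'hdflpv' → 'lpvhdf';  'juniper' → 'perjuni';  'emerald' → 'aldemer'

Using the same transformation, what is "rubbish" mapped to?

In each case the input is transformed by: move the last 3 characters to the front (rotate right by 3).
So "rubbish" becomes "ishrubb".

ishrubb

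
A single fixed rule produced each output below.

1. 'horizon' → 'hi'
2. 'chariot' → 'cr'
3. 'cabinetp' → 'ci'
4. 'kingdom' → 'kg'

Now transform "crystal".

cs

Rule — move the last 2 characters to the front (rotate right by 2), then keep one character in every 3, starting at position 3 (positions 3rd, 6th, 9th, ...).
Applying that to "crystal" gives "cs".
(Check on "horizon": → "onhoriz" → "hi" ✓)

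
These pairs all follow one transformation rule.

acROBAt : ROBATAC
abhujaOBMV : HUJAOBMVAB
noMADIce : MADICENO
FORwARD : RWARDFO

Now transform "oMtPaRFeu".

TPARFEUOM

Looking at the pairs, the operation is to move the first 2 characters to the end (rotate left by 2), then convert every letter to uppercase.
On "oMtPaRFeu": the first step gives "tPaRFeuoM", and the second then gives "TPARFEUOM".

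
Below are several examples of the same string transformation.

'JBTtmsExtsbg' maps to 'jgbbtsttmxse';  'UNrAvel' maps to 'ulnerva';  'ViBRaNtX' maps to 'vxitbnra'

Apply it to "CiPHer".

In each case the input is transformed by: take characters alternately from the front and the back (1st, last, 2nd, 2nd-last, ...), then convert every letter to lowercase.
Working it through for "CiPHer": intermediate "CriePH", final "crieph".

crieph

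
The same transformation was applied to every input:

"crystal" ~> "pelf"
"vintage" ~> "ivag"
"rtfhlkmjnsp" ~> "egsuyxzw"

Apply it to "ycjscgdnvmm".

lpwfptqa

Rule — shift every letter 13 places forward in the alphabet (wrapping around) — i.e. ROT13, then delete the last 3 characters.
Applying both steps to "ycjscgdnvmm": "lpwfptqaizz", then "lpwfptqa".
(Check on "crystal": → "pelfgny" → "pelf" ✓)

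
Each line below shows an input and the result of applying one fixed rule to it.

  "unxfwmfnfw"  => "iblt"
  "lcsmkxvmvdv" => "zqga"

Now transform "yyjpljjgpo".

Each output is the input with this applied: shift every letter 12 places backward in the alphabet (wrapping around), then keep only the first 4 characters.
For "yyjpljjgpo" the result is "mmxd".

mmxd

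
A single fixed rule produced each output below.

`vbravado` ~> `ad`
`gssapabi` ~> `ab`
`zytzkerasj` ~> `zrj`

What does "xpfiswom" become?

The rule is to delete the first character, then keep one character in every 3, starting at position 3 (positions 3rd, 6th, 9th, ...).
"xpfiswom" → "pfiswom" → "io".

io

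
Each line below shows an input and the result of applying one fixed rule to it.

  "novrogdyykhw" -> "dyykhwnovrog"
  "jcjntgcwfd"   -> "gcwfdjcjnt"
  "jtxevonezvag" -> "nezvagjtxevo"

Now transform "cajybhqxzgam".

The pattern: swap the front and back halves of the string.
"cajybhqxzgam" → "qxzgamcajybh".

qxzgamcajybh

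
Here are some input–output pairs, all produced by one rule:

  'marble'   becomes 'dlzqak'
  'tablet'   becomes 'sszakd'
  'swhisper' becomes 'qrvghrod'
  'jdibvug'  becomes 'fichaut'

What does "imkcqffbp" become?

ohljbpeea

The pattern: shift every letter 1 place backward in the alphabet (wrapping around), then move the last character to the front.
Starting from "imkcqffbp": after the first operation, "hljbpeeao"; after the second, "ohljbpeea".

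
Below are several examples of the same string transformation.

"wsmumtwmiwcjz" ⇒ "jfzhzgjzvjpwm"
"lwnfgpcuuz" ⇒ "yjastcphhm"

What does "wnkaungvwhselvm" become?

jaxnhatijufryiz

The rule is to shift every letter 13 places forward in the alphabet (wrapping around) — i.e. ROT13.
Applying that to "wnkaungvwhselvm" gives "jaxnhatijufryiz".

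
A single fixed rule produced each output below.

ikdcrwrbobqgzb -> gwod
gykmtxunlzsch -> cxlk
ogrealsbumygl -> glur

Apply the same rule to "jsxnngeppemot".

ogpx

The transformation: keep one character in every 3, starting at position 3 (positions 3rd, 6th, 9th, ...), then swap the first and last characters.
Applying both steps to "jsxnngeppemot": "xgpo", then "ogpx".
(Check on "gykmtxunlzsch": → "kxlc" → "cxlk" ✓)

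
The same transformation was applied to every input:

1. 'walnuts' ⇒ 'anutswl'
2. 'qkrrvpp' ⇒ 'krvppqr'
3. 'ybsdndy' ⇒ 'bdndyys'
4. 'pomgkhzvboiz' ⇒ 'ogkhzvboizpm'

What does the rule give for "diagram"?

Rule — move the first 2 characters to the end (rotate left by 2), then swap the first and last characters.
Applying that to "diagram" gives "igramda".

igramda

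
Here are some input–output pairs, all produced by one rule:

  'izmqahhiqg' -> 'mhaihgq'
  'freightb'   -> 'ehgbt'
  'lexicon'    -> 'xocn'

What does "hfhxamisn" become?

Looking at the pairs, the operation is to swap each adjacent pair of characters (1↔2, 3↔4, ...), then delete the first 3 characters.
For "hfhxamisn", step one produces "fhxhmasin"; step two turns that into "hmasin".

hmasin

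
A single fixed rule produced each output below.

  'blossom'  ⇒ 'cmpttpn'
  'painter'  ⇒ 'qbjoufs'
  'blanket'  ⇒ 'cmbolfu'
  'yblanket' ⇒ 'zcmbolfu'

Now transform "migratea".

njhsbufb

Each output is the input with this applied: shift every letter 1 place forward in the alphabet (wrapping around).
Doing the same to "migratea": "njhsbufb".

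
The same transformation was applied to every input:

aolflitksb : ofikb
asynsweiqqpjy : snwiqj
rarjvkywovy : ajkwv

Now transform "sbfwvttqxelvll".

bwtqevl

The pattern: keep every other character starting from the second (positions 2nd, 4th, 6th, ...).
On "sbfwvttqxelvll" that produces "bwtqevl".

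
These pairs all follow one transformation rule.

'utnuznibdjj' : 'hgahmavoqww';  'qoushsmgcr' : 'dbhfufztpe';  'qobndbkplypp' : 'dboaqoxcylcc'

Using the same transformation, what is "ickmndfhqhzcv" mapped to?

vpxzaqsudumpi

The rule is to shift every letter 13 places forward in the alphabet (wrapping around) — i.e. ROT13.
For "ickmndfhqhzcv" the result is "vpxzaqsudumpi".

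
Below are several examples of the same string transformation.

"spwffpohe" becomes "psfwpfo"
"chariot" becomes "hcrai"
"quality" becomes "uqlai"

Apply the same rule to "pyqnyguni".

ypnqgyu

The pattern: delete the last 2 characters, then swap each adjacent pair of characters (1↔2, 3↔4, ...).
"pyqnyguni" → "pyqnygu" → "ypnqgyu".
(Check on "chariot": → "chari" → "hcrai" ✓)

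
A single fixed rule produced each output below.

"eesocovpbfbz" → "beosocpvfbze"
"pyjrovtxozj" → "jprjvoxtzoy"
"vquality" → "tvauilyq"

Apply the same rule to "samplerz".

What's happening: swap each adjacent pair of characters (1↔2, 3↔4, ...), then swap the first and last characters.
For "samplerz", step one produces "aspmelzr"; step two turns that into "rspmelza".

rspmelza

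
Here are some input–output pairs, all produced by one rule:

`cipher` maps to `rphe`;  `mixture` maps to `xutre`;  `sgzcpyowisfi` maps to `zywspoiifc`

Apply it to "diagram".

Each output is the input with this applied: delete the first 2 characters, then sort the characters into reverse alphabetical order.
Starting from "diagram": after the first operation, "agram"; after the second, "rmgaa".
(Check on "cipher": → "pher" → "rphe" ✓)

rmgaa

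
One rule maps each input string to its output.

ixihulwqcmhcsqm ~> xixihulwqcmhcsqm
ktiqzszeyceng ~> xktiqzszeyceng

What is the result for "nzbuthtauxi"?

xnzbuthtauxi

Each output is the input with this applied: prepend "x".
"nzbuthtauxi" → "xnzbuthtauxi".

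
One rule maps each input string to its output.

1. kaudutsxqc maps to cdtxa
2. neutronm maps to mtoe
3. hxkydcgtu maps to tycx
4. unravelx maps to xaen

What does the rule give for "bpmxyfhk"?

kxfp

The pattern: keep every other character starting from the second (positions 2nd, 4th, 6th, ...), then swap the first and last characters.
Starting from "bpmxyfhk": after the first operation, "pxfk"; after the second, "kxfp".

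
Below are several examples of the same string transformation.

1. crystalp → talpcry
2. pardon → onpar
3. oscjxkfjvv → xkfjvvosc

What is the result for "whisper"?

perwhi

Each output is the input with this applied: move the first 3 characters to the end (rotate left by 3), then delete the first character.
So "whisper" becomes "perwhi".
(Check on "crystalp": → "stalpcry" → "talpcry" ✓)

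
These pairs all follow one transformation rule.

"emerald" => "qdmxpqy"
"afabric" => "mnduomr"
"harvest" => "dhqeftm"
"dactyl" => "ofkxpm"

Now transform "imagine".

msuzquy

Looking at the pairs, the operation is to move the first 2 characters to the end (rotate left by 2), then shift every letter 12 places forward in the alphabet (wrapping around).
Applying both steps to "imagine": "agineim", then "msuzquy".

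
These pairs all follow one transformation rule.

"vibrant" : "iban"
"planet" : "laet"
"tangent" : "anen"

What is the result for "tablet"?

Rule — double every character, then keep one character in every 3, starting at position 3 (positions 3rd, 6th, 9th, ...).
For "tablet", step one produces "ttaabblleett"; step two turns that into "abet".

abet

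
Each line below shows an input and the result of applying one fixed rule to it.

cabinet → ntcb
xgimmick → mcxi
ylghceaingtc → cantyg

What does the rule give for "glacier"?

irga

What's happening: keep every other character starting from the first (positions 1st, 3rd, 5th, ...), then move the first 2 characters to the end (rotate left by 2).
On "glacier": the first step gives "gair", and the second then gives "irga".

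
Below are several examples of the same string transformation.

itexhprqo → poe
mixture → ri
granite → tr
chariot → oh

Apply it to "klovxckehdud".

What's happening: move the first 3 characters to the end (rotate left by 3), then keep one character in every 3, starting at position 3 (positions 3rd, 6th, 9th, ...).
Starting from "klovxckehdud": after the first operation, "vxckehdudklo"; after the second, "chdo".

chdo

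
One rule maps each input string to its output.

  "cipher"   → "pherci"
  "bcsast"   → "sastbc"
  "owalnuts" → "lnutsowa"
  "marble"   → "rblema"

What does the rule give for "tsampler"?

Rule — swap the front and back halves of the string, then move the last character to the front.
Working it through for "tsampler": intermediate "plertsam", final "mplertsa".

mplertsa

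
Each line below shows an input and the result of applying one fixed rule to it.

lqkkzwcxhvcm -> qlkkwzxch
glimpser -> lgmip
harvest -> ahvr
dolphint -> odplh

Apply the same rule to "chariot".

The pattern: delete the last 3 characters, then swap each adjacent pair of characters (1↔2, 3↔4, ...).
Starting from "chariot": after the first operation, "char"; after the second, "hcra".

hcra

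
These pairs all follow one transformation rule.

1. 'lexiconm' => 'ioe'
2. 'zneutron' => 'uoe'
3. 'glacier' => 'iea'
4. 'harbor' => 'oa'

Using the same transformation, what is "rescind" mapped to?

ie

Looking at the pairs, the operation is to move the first 3 characters to the end (rotate left by 3), then keep only the vowels.
"rescind" → "ie".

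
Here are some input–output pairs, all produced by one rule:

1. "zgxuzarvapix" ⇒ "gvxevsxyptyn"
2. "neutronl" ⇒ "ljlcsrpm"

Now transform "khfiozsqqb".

Rule — move the last 2 characters to the front (rotate right by 2), then shift every letter 2 places backward in the alphabet (wrapping around).
Doing the same to "khfiozsqqb": "ozifdgmxqo".

ozifdgmxqo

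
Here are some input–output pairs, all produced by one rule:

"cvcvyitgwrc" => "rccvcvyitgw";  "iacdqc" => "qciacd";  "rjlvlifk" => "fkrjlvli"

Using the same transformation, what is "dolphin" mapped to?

indolph

In each case the input is transformed by: move the last 2 characters to the front (rotate right by 2).
So "dolphin" becomes "indolph".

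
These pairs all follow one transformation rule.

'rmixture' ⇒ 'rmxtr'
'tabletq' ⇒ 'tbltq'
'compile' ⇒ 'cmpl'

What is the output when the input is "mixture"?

mxtr

The rule is to remove every vowel.
So "mixture" becomes "mxtr".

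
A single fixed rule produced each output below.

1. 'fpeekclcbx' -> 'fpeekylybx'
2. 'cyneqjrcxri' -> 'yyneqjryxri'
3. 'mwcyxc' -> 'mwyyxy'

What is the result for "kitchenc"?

kityheny

The pattern: replace every "c" with "y".
Applying that to "kitchenc" gives "kityheny".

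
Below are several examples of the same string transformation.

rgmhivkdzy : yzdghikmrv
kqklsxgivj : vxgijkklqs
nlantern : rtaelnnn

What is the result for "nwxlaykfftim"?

The rule is to sort the characters into alphabetical order, then move the last 2 characters to the front (rotate right by 2).
For "nwxlaykfftim", step one produces "affiklmntwxy"; step two turns that into "xyaffiklmntw".

xyaffiklmntw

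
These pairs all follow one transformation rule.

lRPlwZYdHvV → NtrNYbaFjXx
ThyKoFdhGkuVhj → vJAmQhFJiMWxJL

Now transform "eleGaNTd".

Rule — shift every letter 2 places forward in the alphabet (wrapping around), then flip the case of every letter.
"eleGaNTd" → "gngIcPVf" → "GNGiCpvF".

GNGiCpvF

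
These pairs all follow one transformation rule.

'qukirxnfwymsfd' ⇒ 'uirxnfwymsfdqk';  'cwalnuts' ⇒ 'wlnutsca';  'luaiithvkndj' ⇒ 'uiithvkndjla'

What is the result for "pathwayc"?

ahwaycpt

The pattern: move the first 2 characters to the end (rotate left by 2), then swap the first and last characters.
For "pathwayc", step one produces "thwaycpa"; step two turns that into "ahwaycpt".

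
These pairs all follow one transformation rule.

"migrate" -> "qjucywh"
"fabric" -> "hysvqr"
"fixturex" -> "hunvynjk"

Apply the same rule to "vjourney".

duolzekh

What's happening: shift every letter 10 places backward in the alphabet (wrapping around), then move the last 3 characters to the front (rotate right by 3).
On "vjourney": the first step gives "lzekhduo", and the second then gives "duolzekh".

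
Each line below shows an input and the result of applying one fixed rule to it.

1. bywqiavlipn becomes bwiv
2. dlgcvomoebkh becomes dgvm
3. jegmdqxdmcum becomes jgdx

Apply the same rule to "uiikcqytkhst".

uicy

Looking at the pairs, the operation is to keep every other character starting from the first (positions 1st, 3rd, 5th, ...), then keep only the first 4 characters.
On "uiikcqytkhst": the first step gives "uicyks", and the second then gives "uicy".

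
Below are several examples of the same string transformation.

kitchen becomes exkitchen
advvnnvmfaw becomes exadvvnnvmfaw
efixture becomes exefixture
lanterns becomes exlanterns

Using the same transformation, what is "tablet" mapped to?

extablet

Each output is the input with this applied: prepend "ex".
So "tablet" becomes "extablet".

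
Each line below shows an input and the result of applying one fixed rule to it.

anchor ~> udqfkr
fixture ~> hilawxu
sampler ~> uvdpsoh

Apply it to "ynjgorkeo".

rbqmjrunh

The transformation: shift every letter 3 places forward in the alphabet (wrapping around), then move the last character to the front.
Applying both steps to "ynjgorkeo": "bqmjrunhr", then "rbqmjrunh".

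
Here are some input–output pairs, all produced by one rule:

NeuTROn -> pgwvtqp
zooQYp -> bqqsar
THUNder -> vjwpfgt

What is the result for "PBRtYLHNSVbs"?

rdtvanjpuxdu

Rule — shift every letter 2 places forward in the alphabet (wrapping around), then convert every letter to lowercase.
"PBRtYLHNSVbs" → "RDTvANJPUXdu" → "rdtvanjpuxdu".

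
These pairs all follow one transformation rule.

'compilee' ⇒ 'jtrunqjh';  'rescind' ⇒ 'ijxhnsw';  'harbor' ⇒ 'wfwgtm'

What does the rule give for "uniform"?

rsnktwz

The pattern: shift every letter 5 places forward in the alphabet (wrapping around), then swap the first and last characters.
Applying both steps to "uniform": "zsnktwr", then "rsnktwz".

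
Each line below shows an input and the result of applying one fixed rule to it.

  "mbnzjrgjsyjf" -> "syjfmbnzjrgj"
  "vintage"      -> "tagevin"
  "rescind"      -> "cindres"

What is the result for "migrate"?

In each case the input is transformed by: move the last 3 characters to the front (rotate right by 3), then move the last character to the front.
For "migrate", step one produces "atemigr"; step two turns that into "ratemig".

ratemig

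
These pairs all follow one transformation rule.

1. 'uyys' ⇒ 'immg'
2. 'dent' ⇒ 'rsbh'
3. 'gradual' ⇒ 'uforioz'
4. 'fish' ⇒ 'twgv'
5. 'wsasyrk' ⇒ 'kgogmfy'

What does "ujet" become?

The rule is to shift every letter 12 places backward in the alphabet (wrapping around).
"ujet" → "ixsh".

ixsh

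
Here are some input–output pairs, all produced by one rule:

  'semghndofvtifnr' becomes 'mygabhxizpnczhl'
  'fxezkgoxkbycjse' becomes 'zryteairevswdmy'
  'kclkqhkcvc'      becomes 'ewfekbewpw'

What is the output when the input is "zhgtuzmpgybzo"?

The transformation: shift every letter 6 places backward in the alphabet (wrapping around).
On "zhgtuzmpgybzo" that produces "tbanotgjasvti".

tbanotgjasvti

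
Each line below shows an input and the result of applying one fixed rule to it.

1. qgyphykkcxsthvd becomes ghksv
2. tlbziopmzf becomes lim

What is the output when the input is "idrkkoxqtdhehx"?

dkqhx

The pattern: keep one character in every 3, starting at position 2 (positions 2nd, 5th, 8th, ...).
"idrkkoxqtdhehx" → "dkqhx".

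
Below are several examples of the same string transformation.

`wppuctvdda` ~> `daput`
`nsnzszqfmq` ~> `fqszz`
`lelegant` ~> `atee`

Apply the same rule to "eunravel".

vlur

The transformation: keep every other character starting from the second (positions 2nd, 4th, 6th, ...), then move the last 2 characters to the front (rotate right by 2).
So "eunravel" becomes "vlur".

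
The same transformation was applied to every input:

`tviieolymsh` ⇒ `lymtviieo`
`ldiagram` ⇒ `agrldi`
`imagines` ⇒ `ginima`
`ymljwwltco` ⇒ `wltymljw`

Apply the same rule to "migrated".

Looking at the pairs, the operation is to delete the last 2 characters, then move the last 3 characters to the front (rotate right by 3).
Doing the same to "migrated": "ratmig".
(Check on "imagines": → "imagin" → "ginima" ✓)

ratmig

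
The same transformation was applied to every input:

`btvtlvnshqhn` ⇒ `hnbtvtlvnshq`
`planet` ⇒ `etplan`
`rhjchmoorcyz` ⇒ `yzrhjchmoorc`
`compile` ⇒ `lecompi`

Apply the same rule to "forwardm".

What's happening: move the last 2 characters to the front (rotate right by 2).
On "forwardm" that produces "dmforwar".

dmforwar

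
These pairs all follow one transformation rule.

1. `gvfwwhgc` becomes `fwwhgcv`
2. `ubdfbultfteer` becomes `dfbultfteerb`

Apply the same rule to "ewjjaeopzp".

jjaeopzpw

Each output is the input with this applied: delete the first character, then move the first character to the end.
Starting from "ewjjaeopzp": after the first operation, "wjjaeopzp"; after the second, "jjaeopzpw".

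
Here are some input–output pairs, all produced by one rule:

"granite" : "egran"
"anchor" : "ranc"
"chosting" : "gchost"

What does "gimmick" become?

Each output is the input with this applied: move the last character to the front, then delete the last 2 characters.
Starting from "gimmick": after the first operation, "kgimmic"; after the second, "kgimm".

kgimm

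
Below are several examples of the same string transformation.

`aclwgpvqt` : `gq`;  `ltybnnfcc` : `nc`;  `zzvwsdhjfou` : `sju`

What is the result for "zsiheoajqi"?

ej

In each case the input is transformed by: delete the first 2 characters, then keep one character in every 3, starting at position 3 (positions 3rd, 6th, 9th, ...).
Applying both steps to "zsiheoajqi": "iheoajqi", then "ej".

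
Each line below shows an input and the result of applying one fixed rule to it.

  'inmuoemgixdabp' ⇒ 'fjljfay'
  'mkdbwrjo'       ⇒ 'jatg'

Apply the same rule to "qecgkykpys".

The pattern: keep every other character starting from the first (positions 1st, 3rd, 5th, ...), then shift every letter 3 places backward in the alphabet (wrapping around).
Working it through for "qecgkykpys": intermediate "qckky", final "nzhhv".

nzhhv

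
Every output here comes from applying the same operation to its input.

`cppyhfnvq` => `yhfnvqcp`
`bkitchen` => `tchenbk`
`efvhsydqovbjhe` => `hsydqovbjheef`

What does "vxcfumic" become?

The pattern: move the first 3 characters to the end (rotate left by 3), then delete the last character.
"vxcfumic" → "fumicvx".

fumicvx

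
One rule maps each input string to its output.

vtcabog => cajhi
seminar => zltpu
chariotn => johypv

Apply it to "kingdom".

rpunk

The rule is to delete the last 2 characters, then shift every letter 7 places forward in the alphabet (wrapping around).
"kingdom" → "rpunk".
(Check on "vtcabog": → "vtcab" → "cajhi" ✓)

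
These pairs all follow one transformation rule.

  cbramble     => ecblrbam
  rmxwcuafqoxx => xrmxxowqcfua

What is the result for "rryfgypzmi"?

irrmyzfpgy

Each output is the input with this applied: swap the first and last characters, then take characters alternately from the front and the back (1st, last, 2nd, 2nd-last, ...).
On "rryfgypzmi" that produces "irrmyzfpgy".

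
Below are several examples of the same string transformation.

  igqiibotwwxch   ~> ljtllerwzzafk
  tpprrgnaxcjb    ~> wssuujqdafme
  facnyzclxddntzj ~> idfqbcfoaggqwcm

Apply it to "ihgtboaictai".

The rule is to shift every letter 3 places forward in the alphabet (wrapping around).
Applying that to "ihgtboaictai" gives "lkjwerdlfwdl".

lkjwerdlfwdl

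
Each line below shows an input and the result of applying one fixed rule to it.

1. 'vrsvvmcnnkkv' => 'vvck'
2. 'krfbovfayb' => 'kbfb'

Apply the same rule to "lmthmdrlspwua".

Rule — keep one character in every 3, starting at position 1 (positions 1st, 4th, 7th, ...).
Doing the same to "lmthmdrlspwua": "lhrpa".

lhrpa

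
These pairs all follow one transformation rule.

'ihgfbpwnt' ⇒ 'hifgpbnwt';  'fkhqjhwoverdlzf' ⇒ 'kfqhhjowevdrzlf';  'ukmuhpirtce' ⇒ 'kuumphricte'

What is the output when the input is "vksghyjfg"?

In each case the input is transformed by: swap each adjacent pair of characters (1↔2, 3↔4, ...).
On "vksghyjfg" that produces "kvgsyhfjg".

kvgsyhfjg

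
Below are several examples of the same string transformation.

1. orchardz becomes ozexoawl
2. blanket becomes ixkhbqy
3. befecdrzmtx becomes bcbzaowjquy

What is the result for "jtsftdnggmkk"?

qpcqakddjhhg

Each output is the input with this applied: move the first character to the end, then shift every letter 3 places backward in the alphabet (wrapping around).
On "jtsftdnggmkk" that produces "qpcqakddjhhg".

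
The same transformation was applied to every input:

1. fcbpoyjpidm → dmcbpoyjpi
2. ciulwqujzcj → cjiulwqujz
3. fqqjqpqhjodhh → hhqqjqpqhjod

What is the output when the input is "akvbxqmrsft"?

Looking at the pairs, the operation is to delete the first character, then move the last 2 characters to the front (rotate right by 2).
"akvbxqmrsft" → "ftkvbxqmrs".

ftkvbxqmrs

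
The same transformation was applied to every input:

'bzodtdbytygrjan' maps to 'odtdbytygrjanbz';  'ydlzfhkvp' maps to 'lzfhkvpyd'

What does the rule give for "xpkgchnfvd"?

Looking at the pairs, the operation is to move the first 2 characters to the end (rotate left by 2).
"xpkgchnfvd" → "kgchnfvdxp".

kgchnfvdxp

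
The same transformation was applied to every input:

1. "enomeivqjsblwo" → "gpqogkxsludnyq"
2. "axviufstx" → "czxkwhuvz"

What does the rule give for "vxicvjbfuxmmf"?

Rule — shift every letter 2 places forward in the alphabet (wrapping around).
On "vxicvjbfuxmmf" that produces "xzkexldhwzooh".

xzkexldhwzooh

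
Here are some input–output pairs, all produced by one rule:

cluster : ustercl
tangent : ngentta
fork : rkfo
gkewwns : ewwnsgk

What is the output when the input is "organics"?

The pattern: move the first 2 characters to the end (rotate left by 2).
Applying that to "organics" gives "ganicsor".

ganicsor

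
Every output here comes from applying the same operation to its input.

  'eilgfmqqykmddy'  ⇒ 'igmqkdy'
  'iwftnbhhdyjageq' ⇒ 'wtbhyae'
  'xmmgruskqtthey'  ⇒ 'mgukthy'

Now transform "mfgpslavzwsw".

Looking at the pairs, the operation is to keep every other character starting from the second (positions 2nd, 4th, 6th, ...).
So "mfgpslavzwsw" becomes "fplvww".

fplvww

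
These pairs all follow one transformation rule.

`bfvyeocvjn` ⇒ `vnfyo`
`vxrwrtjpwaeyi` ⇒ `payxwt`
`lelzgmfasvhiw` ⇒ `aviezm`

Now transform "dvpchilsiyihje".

Rule — keep every other character starting from the second (positions 2nd, 4th, 6th, ...), then move the first 3 characters to the end (rotate left by 3).
So "dvpchilsiyihje" becomes "syhevci".

syhevci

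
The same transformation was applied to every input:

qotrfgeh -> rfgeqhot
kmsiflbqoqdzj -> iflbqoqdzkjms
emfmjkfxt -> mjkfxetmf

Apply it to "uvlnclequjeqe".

nclequjequevl

Each output is the input with this applied: swap the first and last characters, then move the first 3 characters to the end (rotate left by 3).
For "uvlnclequjeqe", step one produces "evlnclequjequ"; step two turns that into "nclequjequevl".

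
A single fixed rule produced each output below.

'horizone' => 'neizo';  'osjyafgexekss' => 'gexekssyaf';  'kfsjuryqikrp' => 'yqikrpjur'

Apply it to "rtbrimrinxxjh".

The transformation: delete the first 3 characters, then move the first 3 characters to the end (rotate left by 3).
Starting from "rtbrimrinxxjh": after the first operation, "rimrinxxjh"; after the second, "rinxxjhrim".

rinxxjhrim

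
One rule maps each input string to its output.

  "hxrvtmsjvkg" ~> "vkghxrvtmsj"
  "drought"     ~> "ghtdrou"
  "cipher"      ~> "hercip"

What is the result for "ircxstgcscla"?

Each output is the input with this applied: move the last 3 characters to the front (rotate right by 3).
So "ircxstgcscla" becomes "claircxstgcs".

claircxstgcs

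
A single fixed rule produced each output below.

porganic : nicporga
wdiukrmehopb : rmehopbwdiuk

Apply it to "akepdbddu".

In each case the input is transformed by: move the first 2 characters to the end (rotate left by 2), then move the first 3 characters to the end (rotate left by 3).
Applying both steps to "akepdbddu": "epdbdduak", then "bdduakepd".

bdduakepd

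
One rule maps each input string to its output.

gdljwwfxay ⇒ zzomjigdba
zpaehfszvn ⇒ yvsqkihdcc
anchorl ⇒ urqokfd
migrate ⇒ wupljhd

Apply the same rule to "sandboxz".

In each case the input is transformed by: shift every letter 3 places forward in the alphabet (wrapping around), then sort the characters into reverse alphabetical order.
On "sandboxz" that produces "vrqgedca".

vrqgedca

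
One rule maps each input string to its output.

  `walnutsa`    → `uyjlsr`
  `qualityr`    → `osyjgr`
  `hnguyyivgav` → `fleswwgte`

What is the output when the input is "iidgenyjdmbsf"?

Rule — shift every letter 2 places backward in the alphabet (wrapping around), then delete the last 2 characters.
Applying both steps to "iidgenyjdmbsf": "ggbeclwhbkzqd", then "ggbeclwhbkz".
(Check on "walnutsa": → "uyjlsrqy" → "uyjlsr" ✓)

ggbeclwhbkz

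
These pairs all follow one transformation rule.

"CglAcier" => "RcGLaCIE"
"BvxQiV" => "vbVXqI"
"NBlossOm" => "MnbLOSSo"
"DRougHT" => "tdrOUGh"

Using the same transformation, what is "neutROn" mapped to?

NNEUTro

The pattern: flip the case of every letter, then move the last character to the front.
Working it through for "neutROn": intermediate "NEUTroN", final "NNEUTro".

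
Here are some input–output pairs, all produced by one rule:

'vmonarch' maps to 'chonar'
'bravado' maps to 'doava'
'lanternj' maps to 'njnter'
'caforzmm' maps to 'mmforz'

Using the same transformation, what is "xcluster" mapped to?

Each output is the input with this applied: delete the first 2 characters, then move the last 2 characters to the front (rotate right by 2).
"xcluster" → "luster" → "erlust".
(Check on "lanternj": → "nternj" → "njnter" ✓)

erlust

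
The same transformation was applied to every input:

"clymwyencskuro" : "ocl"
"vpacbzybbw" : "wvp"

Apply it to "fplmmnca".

afp

The transformation: move the last character to the front, then keep only the first 3 characters.
On "fplmmnca": the first step gives "afplmmnc", and the second then gives "afp".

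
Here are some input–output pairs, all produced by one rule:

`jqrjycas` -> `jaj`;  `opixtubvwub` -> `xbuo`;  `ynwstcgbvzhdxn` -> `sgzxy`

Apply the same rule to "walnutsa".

nsw

Rule — keep one character in every 3, starting at position 1 (positions 1st, 4th, 7th, ...), then move the first character to the end.
"walnutsa" → "wns" → "nsw".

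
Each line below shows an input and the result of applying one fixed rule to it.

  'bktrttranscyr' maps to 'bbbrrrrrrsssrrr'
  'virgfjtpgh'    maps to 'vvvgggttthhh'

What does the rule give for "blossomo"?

bbbsssmmm

The rule is to keep one character in every 3, starting at position 1 (positions 1st, 4th, 7th, ...), then repeat every character 3 times.
For "blossomo" the result is "bbbsssmmm".
(Check on "bktrttranscyr": → "brrsr" → "bbbrrrrrrsssrrr" ✓)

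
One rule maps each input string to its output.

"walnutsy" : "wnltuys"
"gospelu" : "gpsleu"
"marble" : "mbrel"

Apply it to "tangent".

The transformation: swap each adjacent pair of characters (1↔2, 3↔4, ...), then delete the first character.
On "tangent": the first step gives "atgnnet", and the second then gives "tgnnet".
(Check on "walnutsy": → "awnltuys" → "wnltuys" ✓)

tgnnet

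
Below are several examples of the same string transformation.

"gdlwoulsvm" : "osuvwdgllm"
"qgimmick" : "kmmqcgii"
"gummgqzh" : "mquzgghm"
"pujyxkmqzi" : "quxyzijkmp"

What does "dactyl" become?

Each output is the input with this applied: sort the characters into alphabetical order, then swap the front and back halves of the string.
For "dactyl", step one produces "acdlty"; step two turns that into "ltyacd".

ltyacd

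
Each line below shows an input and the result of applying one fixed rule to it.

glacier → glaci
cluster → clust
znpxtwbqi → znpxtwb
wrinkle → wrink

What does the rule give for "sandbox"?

The rule is to delete the last 2 characters.
For "sandbox" the result is "sandb".

sandb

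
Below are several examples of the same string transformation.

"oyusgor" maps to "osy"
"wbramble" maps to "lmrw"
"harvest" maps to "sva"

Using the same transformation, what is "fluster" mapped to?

Each output is the input with this applied: reverse the string, then keep every other character starting from the second (positions 2nd, 4th, 6th, ...).
Starting from "fluster": after the first operation, "retsulf"; after the second, "esl".
(Check on "wbramble": → "elbmarbw" → "lmrw" ✓)

esl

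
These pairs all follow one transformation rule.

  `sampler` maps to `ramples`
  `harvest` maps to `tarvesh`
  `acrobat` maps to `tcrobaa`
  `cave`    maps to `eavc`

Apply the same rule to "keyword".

deywork

Each output is the input with this applied: swap the first and last characters.
Doing the same to "keyword": "deywork".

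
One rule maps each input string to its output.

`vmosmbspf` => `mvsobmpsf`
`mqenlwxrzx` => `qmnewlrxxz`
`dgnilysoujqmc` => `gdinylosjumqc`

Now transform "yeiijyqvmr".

eyiiyjvqrm

In each case the input is transformed by: swap each adjacent pair of characters (1↔2, 3↔4, ...).
For "yeiijyqvmr" the result is "eyiiyjvqrm".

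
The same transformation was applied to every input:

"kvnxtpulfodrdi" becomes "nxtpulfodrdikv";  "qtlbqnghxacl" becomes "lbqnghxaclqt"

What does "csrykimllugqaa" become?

rykimllugqaacs

The transformation: move the first 2 characters to the end (rotate left by 2).
"csrykimllugqaa" → "rykimllugqaacs".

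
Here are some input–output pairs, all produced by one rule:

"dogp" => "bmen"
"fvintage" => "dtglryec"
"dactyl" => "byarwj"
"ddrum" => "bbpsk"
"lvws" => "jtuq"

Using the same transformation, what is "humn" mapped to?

Each output is the input with this applied: shift every letter 2 places backward in the alphabet (wrapping around).
On "humn" that produces "fskl".

fskl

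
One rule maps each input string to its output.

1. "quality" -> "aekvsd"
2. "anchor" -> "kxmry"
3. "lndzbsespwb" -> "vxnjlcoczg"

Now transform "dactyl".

The transformation: shift every letter 10 places forward in the alphabet (wrapping around), then delete the last character.
On "dactyl" that produces "nkmdi".

nkmdi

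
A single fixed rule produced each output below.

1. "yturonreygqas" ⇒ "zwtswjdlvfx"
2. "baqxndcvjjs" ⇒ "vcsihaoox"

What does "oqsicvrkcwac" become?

Looking at the pairs, the operation is to shift every letter 5 places forward in the alphabet (wrapping around), then delete the first 2 characters.
On "oqsicvrkcwac": the first step gives "tvxnhawphbfh", and the second then gives "xnhawphbfh".

xnhawphbfh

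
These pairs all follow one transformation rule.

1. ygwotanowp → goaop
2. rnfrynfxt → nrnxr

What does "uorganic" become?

In each case the input is transformed by: move the first character to the end, then keep every other character starting from the first (positions 1st, 3rd, 5th, ...).
So "uorganic" becomes "ognc".

ognc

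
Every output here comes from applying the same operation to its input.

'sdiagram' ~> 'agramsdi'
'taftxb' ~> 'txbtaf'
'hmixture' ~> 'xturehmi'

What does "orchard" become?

hardorc

The transformation: move the first 3 characters to the end (rotate left by 3).
Applying that to "orchard" gives "hardorc".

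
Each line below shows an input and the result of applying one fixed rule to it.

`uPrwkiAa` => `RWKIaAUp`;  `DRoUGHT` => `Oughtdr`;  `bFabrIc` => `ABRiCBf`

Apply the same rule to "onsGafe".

The rule is to move the first 2 characters to the end (rotate left by 2), then flip the case of every letter.
Applying both steps to "onsGafe": "sGafeon", then "SgAFEON".
(Check on "uPrwkiAa": → "rwkiAauP" → "RWKIaAUp" ✓)

SgAFEON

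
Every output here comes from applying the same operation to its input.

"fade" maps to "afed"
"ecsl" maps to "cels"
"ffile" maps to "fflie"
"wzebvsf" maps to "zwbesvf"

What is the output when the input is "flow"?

lfwo

The rule is to swap each adjacent pair of characters (1↔2, 3↔4, ...).
"flow" → "lfwo".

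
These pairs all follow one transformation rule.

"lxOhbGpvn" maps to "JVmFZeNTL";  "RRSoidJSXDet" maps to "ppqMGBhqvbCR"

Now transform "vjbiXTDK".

THZGvrbi

Rule — shift every letter 2 places backward in the alphabet (wrapping around), then flip the case of every letter.
Starting from "vjbiXTDK": after the first operation, "thzgVRBI"; after the second, "THZGvrbi".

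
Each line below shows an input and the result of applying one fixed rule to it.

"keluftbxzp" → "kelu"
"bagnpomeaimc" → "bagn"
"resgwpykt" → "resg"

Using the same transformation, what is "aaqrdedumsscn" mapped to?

Looking at the pairs, the operation is to keep only the first 4 characters.
So "aaqrdedumsscn" becomes "aaqr".

aaqr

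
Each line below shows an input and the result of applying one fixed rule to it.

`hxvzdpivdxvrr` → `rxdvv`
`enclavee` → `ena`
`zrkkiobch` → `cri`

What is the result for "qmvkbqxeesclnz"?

nmbec

The rule is to move the last 2 characters to the front (rotate right by 2), then keep one character in every 3, starting at position 1 (positions 1st, 4th, 7th, ...).
For "qmvkbqxeesclnz", step one produces "nzqmvkbqxeescl"; step two turns that into "nmbec".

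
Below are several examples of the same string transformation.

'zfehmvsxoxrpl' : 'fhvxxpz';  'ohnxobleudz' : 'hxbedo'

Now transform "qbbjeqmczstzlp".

bjqcszp

The pattern: move the first character to the end, then keep every other character starting from the first (positions 1st, 3rd, 5th, ...).
Applying that to "qbbjeqmczstzlp" gives "bjqcszp".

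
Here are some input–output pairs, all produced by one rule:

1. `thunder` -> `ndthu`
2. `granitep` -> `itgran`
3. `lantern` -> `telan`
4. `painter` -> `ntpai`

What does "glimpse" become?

mpgli

Looking at the pairs, the operation is to delete the last 2 characters, then move the last 2 characters to the front (rotate right by 2).
For "glimpse", step one produces "glimp"; step two turns that into "mpgli".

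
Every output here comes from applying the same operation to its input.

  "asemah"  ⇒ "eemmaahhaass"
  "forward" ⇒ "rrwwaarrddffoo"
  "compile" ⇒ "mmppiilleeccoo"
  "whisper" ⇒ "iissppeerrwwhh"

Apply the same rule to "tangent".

nnggeennttttaa

The pattern: move the first 2 characters to the end (rotate left by 2), then double every character.
For "tangent", step one produces "ngentta"; step two turns that into "nnggeennttttaa".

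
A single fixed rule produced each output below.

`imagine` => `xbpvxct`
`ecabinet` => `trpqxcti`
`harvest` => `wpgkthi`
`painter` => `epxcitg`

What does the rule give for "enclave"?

tcrapkt

The transformation: shift every letter 11 places backward in the alphabet (wrapping around).
So "enclave" becomes "tcrapkt".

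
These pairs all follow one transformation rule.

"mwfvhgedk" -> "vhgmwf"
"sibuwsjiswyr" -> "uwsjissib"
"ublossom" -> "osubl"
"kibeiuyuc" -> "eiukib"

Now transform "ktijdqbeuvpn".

jdqbeukti

Rule — delete the last 3 characters, then move the first 3 characters to the end (rotate left by 3).
On "ktijdqbeuvpn": the first step gives "ktijdqbeu", and the second then gives "jdqbeukti".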